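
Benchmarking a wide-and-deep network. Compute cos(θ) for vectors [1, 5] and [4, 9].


A·B = 1·4 + 5·9 = 49
‖A‖ = √26 = 5.099, ‖B‖ = √97 = 9.8489
cos = 49/(√26·√97) = 49/√2522 = 0.9757

0.9757


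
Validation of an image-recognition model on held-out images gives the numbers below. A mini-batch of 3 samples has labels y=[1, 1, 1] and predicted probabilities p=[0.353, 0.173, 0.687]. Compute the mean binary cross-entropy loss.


L[0] = -ln(0.353) = 1.0413
L[1] = -ln(0.173) = 1.7545
L[2] = -ln(0.687) = 0.3754
mean = (1.0413 + 1.7545 + 0.3754)/3 = 1.0571

1.0571


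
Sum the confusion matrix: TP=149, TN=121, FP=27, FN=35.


Total = TP + TN + FP + FN
= 149 + 121 + 27 + 35
= 332
(Predicted positive: 176, predicted negative: 156)

332


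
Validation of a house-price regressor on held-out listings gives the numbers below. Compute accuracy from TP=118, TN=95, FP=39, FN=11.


Accuracy = (TP+TN)/(TP+TN+FP+FN)
= (118+95)/(263)
= 213/263 = 80.99%

80.99%


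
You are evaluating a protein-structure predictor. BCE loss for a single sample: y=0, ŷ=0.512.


BCE = -[y·ln(p) + (1-y)·ln(1-p)]
= -0 - 1·ln(1-0.512)
= -ln(0.488) = 0.7174

0.7174


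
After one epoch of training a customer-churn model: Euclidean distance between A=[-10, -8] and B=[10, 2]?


d = √((-10-10)² + (-8-2)²)
  = √(400 + 100)
  = √500 = 22.3607

22.3607


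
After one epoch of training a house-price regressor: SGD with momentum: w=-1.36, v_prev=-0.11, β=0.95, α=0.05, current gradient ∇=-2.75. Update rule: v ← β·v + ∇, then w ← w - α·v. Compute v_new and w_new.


v_new = 0.95·-0.11 - 2.75 = -0.1045 - 2.75 = -2.8545
w_new = -1.36 - 0.05·-2.8545 = -1.36 + 0.142725 = -1.217275

v_new=-2.8545, w_new=-1.217275


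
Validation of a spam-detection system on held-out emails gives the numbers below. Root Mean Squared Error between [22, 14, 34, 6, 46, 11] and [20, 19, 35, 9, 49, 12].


MSE = 49/6 = 8.1667
RMSE = √(49/6) = 2.8577

2.8577


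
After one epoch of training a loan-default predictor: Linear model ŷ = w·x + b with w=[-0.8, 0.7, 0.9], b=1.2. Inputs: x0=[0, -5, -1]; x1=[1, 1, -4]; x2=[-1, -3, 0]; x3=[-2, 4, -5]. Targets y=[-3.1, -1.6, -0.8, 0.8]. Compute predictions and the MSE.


ŷ0 = (-0.8)·(0) + (0.7)·(-5) + (0.9)·(-1) + 1.2 = -3.2
ŷ1 = (-0.8)·(1) + (0.7)·(1) + (0.9)·(-4) + 1.2 = -2.5
ŷ2 = (-0.8)·(-1) + (0.7)·(-3) + (0.9)·(0) + 1.2 = -0.1
ŷ3 = (-0.8)·(-2) + (0.7)·(4) + (0.9)·(-5) + 1.2 = 1.1
errors² = [0.01, 0.81, 0.49, 0.09]
MSE = 1.4000/4 = 0.35

0.35


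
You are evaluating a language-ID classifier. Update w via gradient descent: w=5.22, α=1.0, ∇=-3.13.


w_new = w - α·∇
= 5.22 - 1.0·-3.13
= 5.22 + 3.13
= 8.35

8.35


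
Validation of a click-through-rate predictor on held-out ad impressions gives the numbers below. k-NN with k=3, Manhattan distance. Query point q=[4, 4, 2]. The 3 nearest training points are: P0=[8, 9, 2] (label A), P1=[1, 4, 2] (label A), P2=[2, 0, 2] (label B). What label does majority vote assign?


d(q,P0) = 9  (label A)
d(q,P1) = 3  (label A)
d(q,P2) = 6  (label B)
Votes: A=2, B=1
Majority → A

A


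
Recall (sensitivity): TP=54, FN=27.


Recall = TP/(TP+FN)
= 54/(54+27)
= 54/81 = 66.67%

66.67%


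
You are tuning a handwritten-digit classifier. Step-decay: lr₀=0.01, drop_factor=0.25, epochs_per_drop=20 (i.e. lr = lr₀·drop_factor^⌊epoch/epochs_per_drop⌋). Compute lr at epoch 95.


n_drops = ⌊95/20⌋ = 4
lr = 0.01·0.25^4 = 0.01·0.00390625 = 0.0000390625

0.0000390625


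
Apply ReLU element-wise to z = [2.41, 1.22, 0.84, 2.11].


ReLU(2.41) = max(0, 2.41) = 2.41
ReLU(1.22) = max(0, 1.22) = 1.22
ReLU(0.84) = max(0, 0.84) = 0.84
ReLU(2.11) = max(0, 2.11) = 2.11
result = [2.41, 1.22, 0.84, 2.11]

[2.41, 1.22, 0.84, 2.11]


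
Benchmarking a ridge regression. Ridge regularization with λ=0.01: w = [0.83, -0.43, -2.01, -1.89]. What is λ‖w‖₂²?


‖w‖₂² = (0.83)² + (-0.43)² + (-2.01)² + (-1.89)²
     = 0.6889 + 0.1849 + 4.0401 + 3.5721
     = 8.486
λ·‖w‖₂² = 0.01·8.486 = 0.08486

0.08486


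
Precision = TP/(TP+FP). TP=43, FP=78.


Precision = TP/(TP+FP)
= 43/(43+78)
= 43/121 = 35.54%

35.54%


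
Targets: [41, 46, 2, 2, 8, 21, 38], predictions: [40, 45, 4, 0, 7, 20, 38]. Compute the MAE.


Absolute errors: |41-40|=1, |46-45|=1, |2-4|=2, |2-0|=2, |8-7|=1, |21-20|=1, |38-38|=0
Sum = 8
MAE = 8/7 = 8/7

8/7


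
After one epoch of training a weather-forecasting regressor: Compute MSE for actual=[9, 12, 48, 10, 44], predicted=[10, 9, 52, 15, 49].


Squared errors: (9-10)²=1, (12-9)²=9, (48-52)²=16, (10-15)²=25, (44-49)²=25
Sum = 76
MSE = 76/5 = 76/5

76/5


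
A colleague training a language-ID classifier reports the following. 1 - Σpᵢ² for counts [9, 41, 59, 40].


Probabilities: [9/149, 41/149, 59/149, 40/149] ≈ [0.0604, 0.2752, 0.396, 0.2685]
Σpᵢ² = (81 + 1681 + 3481 + 1600)/149² = 6843/22201
Gini = 1 - Σpᵢ² = 1 - 6843/22201 = 0.6918

0.6918


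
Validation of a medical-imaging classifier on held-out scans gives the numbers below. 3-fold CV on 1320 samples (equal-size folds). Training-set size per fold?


Fold size = 1320/3 = 440
Training per fold = 1320 - 440 = 880

880


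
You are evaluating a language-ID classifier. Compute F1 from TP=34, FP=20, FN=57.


Precision = 34/54 = 0.6296
Recall = 34/91 = 0.3736
F1 = 2·P·R/(P+R) = 2·TP/(2·TP+FP+FN) = 68/(68+20+57) = 68/145 = 0.469

0.469


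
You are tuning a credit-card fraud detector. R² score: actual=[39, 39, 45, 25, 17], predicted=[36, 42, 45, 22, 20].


ȳ = 33
SS_res = Σ(y-ŷ)² = 36
SS_tot = Σ(y-ȳ)² = 536
R² = 1 - SS_res/SS_tot = 1 - 0.0672 = 0.9328

0.9328


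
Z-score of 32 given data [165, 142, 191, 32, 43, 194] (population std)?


μ = 127.8333, σ = 66.2455
z = (32 - 127.8333)/66.2455 = -1.4466

-1.4466


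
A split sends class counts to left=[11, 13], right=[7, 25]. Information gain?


Parent = [18, 38], H_parent = 0.9059
H_left = 0.995 (n=24), H_right = 0.7579 (n=32)
H_children = (24/56)·0.995 + (32/56)·0.7579 = 0.8595
IG = 0.9059 - 0.8595 = 0.0464

0.0464


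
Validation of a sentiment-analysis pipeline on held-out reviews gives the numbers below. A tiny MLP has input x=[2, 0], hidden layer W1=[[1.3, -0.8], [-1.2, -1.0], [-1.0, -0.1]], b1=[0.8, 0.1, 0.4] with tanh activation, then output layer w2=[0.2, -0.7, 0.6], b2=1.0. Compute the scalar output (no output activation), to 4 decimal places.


z1[0] = (1.3)·(2) + (-0.8)·(0) + 0.8 = 3.4
z1[1] = (-1.2)·(2) + (-1.0)·(0) + 0.1 = -2.3
z1[2] = (-1.0)·(2) + (-0.1)·(0) + 0.4 = -1.6
h = tanh(z1) = [0.9978, -0.9801, -0.9217]
output = (0.2)·(0.9978) + (-0.7)·(-0.9801) + (0.6)·(-0.9217) + 1.0 = 1.3326

1.3326


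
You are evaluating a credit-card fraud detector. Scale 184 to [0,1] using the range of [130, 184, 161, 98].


min=98, max=184
(184-98)/(184-98) = 86/86 = 1.0

1.0


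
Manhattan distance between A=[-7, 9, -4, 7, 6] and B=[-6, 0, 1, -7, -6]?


d = |-7+ 6| + |9-0| + |-4-1| + |7+ 7| + |6+ 6|
  = 1 + 9 + 5 + 14 + 12
  = 41

41


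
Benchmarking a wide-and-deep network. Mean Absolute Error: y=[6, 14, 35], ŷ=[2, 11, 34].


Absolute errors: |6-2|=4, |14-11|=3, |35-34|=1
Sum = 8
MAE = 8/3 = 8/3

8/3


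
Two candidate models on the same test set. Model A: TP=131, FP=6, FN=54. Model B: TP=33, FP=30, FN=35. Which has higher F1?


Model A: P=131/137=0.9562, R=131/185=0.7081, F1=2PR/(P+R)=2TP/(2TP+FP+FN)=262/322=0.8137
Model B: P=33/63=0.5238, R=33/68=0.4853, F1=2PR/(P+R)=2TP/(2TP+FP+FN)=66/131=0.5038
0.8137 > 0.5038 → Model A

Model A


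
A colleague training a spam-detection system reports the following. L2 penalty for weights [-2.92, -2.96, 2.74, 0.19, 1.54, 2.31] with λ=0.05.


‖w‖₂² = (-2.92)² + (-2.96)² + (2.74)² + (0.19)² + (1.54)² + (2.31)²
     = 8.5264 + 8.7616 + 7.5076 + 0.0361 + 2.3716 + 5.3361
     = 32.5394
λ·‖w‖₂² = 0.05·32.5394 = 1.62697

1.62697


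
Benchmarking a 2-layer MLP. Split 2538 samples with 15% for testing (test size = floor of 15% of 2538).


Test = ⌊2538·15/100⌋ = 380
Train = 2538 - 380 = 2158

Train: 2158, Test: 380


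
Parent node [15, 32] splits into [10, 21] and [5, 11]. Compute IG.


Parent = [15, 32], H_parent = 0.9035
H_left = 0.9072 (n=31), H_right = 0.896 (n=16)
H_children = (31/47)·0.9072 + (16/47)·0.896 = 0.9034
IG = 0.9035 - 0.9034 = 0.0001

0.0001


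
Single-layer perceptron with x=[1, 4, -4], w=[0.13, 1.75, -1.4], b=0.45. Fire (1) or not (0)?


z = (1)·(0.13) + (4)·(1.75) + (-4)·(-1.4) + 0.45
  = 13.18
step(z) = 1 (z≥0)

1


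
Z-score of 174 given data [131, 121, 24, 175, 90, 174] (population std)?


μ = 119.1667, σ = 51.9211
z = (174 - 119.1667)/51.9211 = 1.0561

1.0561


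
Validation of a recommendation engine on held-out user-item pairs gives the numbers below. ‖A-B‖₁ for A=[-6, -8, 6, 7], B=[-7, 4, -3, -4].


d = |-6+ 7| + |-8-4| + |6+ 3| + |7+ 4|
  = 1 + 12 + 9 + 11
  = 33

33


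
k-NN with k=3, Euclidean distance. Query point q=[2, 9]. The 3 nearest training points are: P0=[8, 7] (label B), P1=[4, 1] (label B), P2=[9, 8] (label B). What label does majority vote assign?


d(q,P0) = 6.3246  (label B)
d(q,P1) = 8.2462  (label B)
d(q,P2) = 7.0711  (label B)
Votes: A=0, B=3
Majority → B

B


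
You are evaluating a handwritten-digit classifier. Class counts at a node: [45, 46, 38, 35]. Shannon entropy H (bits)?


Probabilities: [45/164, 46/164, 38/164, 35/164] ≈ [0.2744, 0.2805, 0.2317, 0.2134]
H = -((45/164)·log₂(45/164) + (46/164)·log₂(46/164) + (38/164)·log₂(38/164) + (35/164)·log₂(35/164))
  = 1.9907 bits

1.9907 bits


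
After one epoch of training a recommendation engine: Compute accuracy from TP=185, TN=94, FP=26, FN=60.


Accuracy = (TP+TN)/(TP+TN+FP+FN)
= (185+94)/(365)
= 279/365 = 76.44%

76.44%


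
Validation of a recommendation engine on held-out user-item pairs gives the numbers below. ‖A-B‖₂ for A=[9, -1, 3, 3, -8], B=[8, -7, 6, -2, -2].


d = √((9-8)² + (-1+ 7)² + (3-6)² + (3+ 2)² + (-8+ 2)²)
  = √(1 + 36 + 9 + 25 + 36)
  = √107 = 10.3441

10.3441


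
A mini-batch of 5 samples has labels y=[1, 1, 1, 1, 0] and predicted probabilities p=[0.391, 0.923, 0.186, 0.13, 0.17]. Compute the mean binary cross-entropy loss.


L[0] = -ln(0.391) = 0.939
L[1] = -ln(0.923) = 0.0801
L[2] = -ln(0.186) = 1.682
L[3] = -ln(0.13) = 2.0402
L[4] = -ln(1-0.17) = -ln(0.83) = 0.1863
mean = (0.939 + 0.0801 + 1.682 + 2.0402 + 0.1863)/5 = 0.9855

0.9855


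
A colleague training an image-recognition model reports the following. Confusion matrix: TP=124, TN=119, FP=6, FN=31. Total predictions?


Total = TP + TN + FP + FN
= 124 + 119 + 6 + 31
= 280
(Predicted positive: 130, predicted negative: 150)

280


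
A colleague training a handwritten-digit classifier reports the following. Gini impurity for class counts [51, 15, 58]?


Probabilities: [51/124, 15/124, 58/124] ≈ [0.4113, 0.121, 0.4677]
Σpᵢ² = (2601 + 225 + 3364)/124² = 6190/15376
Gini = 1 - Σpᵢ² = 1 - 6190/15376 = 0.5974

0.5974


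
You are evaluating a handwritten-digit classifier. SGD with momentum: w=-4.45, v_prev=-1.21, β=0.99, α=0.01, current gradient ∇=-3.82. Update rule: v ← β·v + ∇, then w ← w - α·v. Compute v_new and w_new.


v_new = 0.99·-1.21 - 3.82 = -1.1979 - 3.82 = -5.0179
w_new = -4.45 - 0.01·-5.0179 = -4.45 + 0.050179 = -4.399821

v_new=-5.0179, w_new=-4.399821


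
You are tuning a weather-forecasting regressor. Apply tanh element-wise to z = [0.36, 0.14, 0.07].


tanh(0.36) = 0.3452
tanh(0.14) = 0.1391
tanh(0.07) = 0.0699
result = [0.3452, 0.1391, 0.0699]

[0.3452, 0.1391, 0.0699]


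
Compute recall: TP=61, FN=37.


Recall = TP/(TP+FN)
= 61/(61+37)
= 61/98 = 62.24%

62.24%


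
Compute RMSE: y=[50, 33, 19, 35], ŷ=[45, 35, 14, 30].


MSE = 79/4 = 19.75
RMSE = √(79/4) = 4.4441

4.4441


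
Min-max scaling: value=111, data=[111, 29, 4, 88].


min=4, max=111
(111-4)/(111-4) = 107/107 = 1.0

1.0


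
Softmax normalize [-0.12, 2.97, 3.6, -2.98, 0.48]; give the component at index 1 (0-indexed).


Exponentials: e^-0.12=0.8869, e^2.97=19.4919, e^3.6=36.5982, e^-2.98=0.0508, e^0.48=1.6161
Sum = 58.6439
Softmax = [0.0151, 0.3324, 0.6241, 0.0009, 0.0276]
p[1] = 19.4919/58.6439 = 0.3324

0.3324


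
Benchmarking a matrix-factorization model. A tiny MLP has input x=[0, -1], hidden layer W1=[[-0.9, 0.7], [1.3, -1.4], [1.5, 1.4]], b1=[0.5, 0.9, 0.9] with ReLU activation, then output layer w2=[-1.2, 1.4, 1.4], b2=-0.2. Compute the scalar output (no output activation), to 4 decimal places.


z1[0] = (-0.9)·(0) + (0.7)·(-1) + 0.5 = -0.2
z1[1] = (1.3)·(0) + (-1.4)·(-1) + 0.9 = 2.3
z1[2] = (1.5)·(0) + (1.4)·(-1) + 0.9 = -0.5
h = ReLU(z1) = [0.0, 2.3, 0.0]
output = (-1.2)·(0.0) + (1.4)·(2.3) + (1.4)·(0.0) - 0.2 = 3.02

3.02


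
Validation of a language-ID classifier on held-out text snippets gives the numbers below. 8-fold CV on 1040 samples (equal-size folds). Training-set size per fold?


Fold size = 1040/8 = 130
Training per fold = 1040 - 130 = 910

910


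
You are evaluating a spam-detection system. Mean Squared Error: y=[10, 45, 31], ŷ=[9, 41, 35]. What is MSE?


Squared errors: (10-9)²=1, (45-41)²=16, (31-35)²=16
Sum = 33
MSE = 33/3 = 11

11


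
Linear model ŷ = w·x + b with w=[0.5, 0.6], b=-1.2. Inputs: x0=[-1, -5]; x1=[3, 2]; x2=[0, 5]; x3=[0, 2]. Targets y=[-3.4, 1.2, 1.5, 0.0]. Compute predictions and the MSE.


ŷ0 = (0.5)·(-1) + (0.6)·(-5) - 1.2 = -4.7
ŷ1 = (0.5)·(3) + (0.6)·(2) - 1.2 = 1.5
ŷ2 = (0.5)·(0) + (0.6)·(5) - 1.2 = 1.8
ŷ3 = (0.5)·(0) + (0.6)·(2) - 1.2 = 0.0
errors² = [1.69, 0.09, 0.09, 0.0]
MSE = 1.8700/4 = 0.4675

0.4675


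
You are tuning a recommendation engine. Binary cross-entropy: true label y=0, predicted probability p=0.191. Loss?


BCE = -[y·ln(p) + (1-y)·ln(1-p)]
= -0 - 1·ln(1-0.191)
= -ln(0.809) = 0.212

0.212


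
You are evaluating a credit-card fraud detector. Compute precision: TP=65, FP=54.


Precision = TP/(TP+FP)
= 65/(65+54)
= 65/119 = 54.62%

54.62%


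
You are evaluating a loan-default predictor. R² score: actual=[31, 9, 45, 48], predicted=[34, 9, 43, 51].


ȳ = 33.25
SS_res = Σ(y-ŷ)² = 22
SS_tot = Σ(y-ȳ)² = 948.75
R² = 1 - SS_res/SS_tot = 1 - 0.0232 = 0.9768

0.9768


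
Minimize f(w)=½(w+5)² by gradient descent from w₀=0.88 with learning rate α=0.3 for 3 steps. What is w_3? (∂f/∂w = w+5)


step 1: grad = 0.88+5 = 5.88; w = 0.88 - 0.3·(5.88) = -0.884
step 2: grad = -0.884+5 = 4.116; w = -0.884 - 0.3·(4.116) = -2.1188
step 3: grad = -2.1188+5 = 2.8812; w = -2.1188 - 0.3·(2.8812) = -2.98316

-2.98316


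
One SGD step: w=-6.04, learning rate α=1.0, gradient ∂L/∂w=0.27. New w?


w_new = w - α·∇
= -6.04 - 1.0·0.27
= -6.04 - 0.27
= -6.31

-6.31


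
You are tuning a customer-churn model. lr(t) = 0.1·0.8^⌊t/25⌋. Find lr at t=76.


n_drops = ⌊76/25⌋ = 3
lr = 0.1·0.8^3 = 0.1·0.512 = 0.0512

0.0512


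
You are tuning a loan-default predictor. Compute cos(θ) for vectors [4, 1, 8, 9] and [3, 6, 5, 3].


A·B = 4·3 + 1·6 + 8·5 + 9·3 = 85
‖A‖ = √162 = 12.7279, ‖B‖ = √79 = 8.8882
cos = 85/(√162·√79) = 85/√12798 = 0.7514

0.7514


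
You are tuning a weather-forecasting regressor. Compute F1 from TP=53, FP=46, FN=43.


Precision = 53/99 = 0.5354
Recall = 53/96 = 0.5521
F1 = 2·P·R/(P+R) = 2·TP/(2·TP+FP+FN) = 106/(106+46+43) = 106/195 = 0.5436

0.5436


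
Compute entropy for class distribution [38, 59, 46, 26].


Probabilities: [38/169, 59/169, 46/169, 26/169] ≈ [0.2249, 0.3491, 0.2722, 0.1538]
H = -((38/169)·log₂(38/169) + (59/169)·log₂(59/169) + (46/169)·log₂(46/169) + (26/169)·log₂(26/169))
  = 1.9406 bits

1.9406 bits


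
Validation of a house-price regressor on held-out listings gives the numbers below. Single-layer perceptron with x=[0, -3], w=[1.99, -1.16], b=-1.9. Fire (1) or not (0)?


z = (0)·(1.99) + (-3)·(-1.16) - 1.9
  = 1.58
step(z) = 1 (z≥0)

1


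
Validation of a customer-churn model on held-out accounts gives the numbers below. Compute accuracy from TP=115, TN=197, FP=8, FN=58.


Accuracy = (TP+TN)/(TP+TN+FP+FN)
= (115+197)/(378)
= 312/378 = 82.54%

82.54%


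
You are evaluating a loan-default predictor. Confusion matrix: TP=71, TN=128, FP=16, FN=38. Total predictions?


Total = TP + TN + FP + FN
= 71 + 128 + 16 + 38
= 253
(Predicted positive: 87, predicted negative: 166)

253


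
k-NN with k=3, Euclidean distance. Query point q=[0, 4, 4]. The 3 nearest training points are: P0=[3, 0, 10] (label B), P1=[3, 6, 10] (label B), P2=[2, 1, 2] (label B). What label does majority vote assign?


d(q,P0) = 7.8102  (label B)
d(q,P1) = 7.0  (label B)
d(q,P2) = 4.1231  (label B)
Votes: A=0, B=3
Majority → B

B


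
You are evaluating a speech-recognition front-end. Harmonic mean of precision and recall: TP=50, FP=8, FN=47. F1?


Precision = 50/58 = 0.8621
Recall = 50/97 = 0.5155
F1 = 2·P·R/(P+R) = 2·TP/(2·TP+FP+FN) = 100/(100+8+47) = 100/155 = 0.6452

0.6452


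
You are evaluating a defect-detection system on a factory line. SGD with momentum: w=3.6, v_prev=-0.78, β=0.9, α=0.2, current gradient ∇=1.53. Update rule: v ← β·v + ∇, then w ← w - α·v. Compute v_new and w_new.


v_new = 0.9·-0.78 + 1.53 = -0.702 + 1.53 = 0.828
w_new = 3.6 - 0.2·0.828 = 3.6 - 0.1656 = 3.4344

v_new=0.828, w_new=3.4344


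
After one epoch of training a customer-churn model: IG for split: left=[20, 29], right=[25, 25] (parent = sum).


Parent = [45, 54], H_parent = 0.994
H_left = 0.9755 (n=49), H_right = 1 (n=50)
H_children = (49/99)·0.9755 + (50/99)·1 = 0.9879
IG = 0.994 - 0.9879 = 0.0061

0.0061


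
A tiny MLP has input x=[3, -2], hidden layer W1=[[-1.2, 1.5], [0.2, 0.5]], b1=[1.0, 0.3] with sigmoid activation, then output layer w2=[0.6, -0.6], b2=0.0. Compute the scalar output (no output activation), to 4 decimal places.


z1[0] = (-1.2)·(3) + (1.5)·(-2) + 1.0 = -5.6
z1[1] = (0.2)·(3) + (0.5)·(-2) + 0.3 = -0.1
h = sigmoid(z1) = [0.0037, 0.475]
output = (0.6)·(0.0037) + (-0.6)·(0.475) + 0.0 = -0.2828

-0.2828


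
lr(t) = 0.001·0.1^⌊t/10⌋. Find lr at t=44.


n_drops = ⌊44/10⌋ = 4
lr = 0.001·0.1^4 = 0.001·0.0001 = 0.0000001

0.0000001


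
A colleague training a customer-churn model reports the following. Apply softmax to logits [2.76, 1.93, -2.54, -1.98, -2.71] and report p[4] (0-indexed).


Exponentials: e^2.76=15.7998, e^1.93=6.8895, e^-2.54=0.0789, e^-1.98=0.1381, e^-2.71=0.0665
Sum = 22.9728
Softmax = [0.6878, 0.2999, 0.0034, 0.006, 0.0029]
p[4] = 0.0665/22.9728 = 0.0029

0.0029


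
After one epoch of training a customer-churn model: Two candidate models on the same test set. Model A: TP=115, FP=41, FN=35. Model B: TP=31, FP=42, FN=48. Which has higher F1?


Model A: P=115/156=0.7372, R=115/150=0.7667, F1=2PR/(P+R)=2TP/(2TP+FP+FN)=230/306=0.7516
Model B: P=31/73=0.4247, R=31/79=0.3924, F1=2PR/(P+R)=2TP/(2TP+FP+FN)=62/152=0.4079
0.7516 > 0.4079 → Model A

Model A


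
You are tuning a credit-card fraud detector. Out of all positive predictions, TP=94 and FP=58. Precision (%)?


Precision = TP/(TP+FP)
= 94/(94+58)
= 94/152 = 61.84%

61.84%


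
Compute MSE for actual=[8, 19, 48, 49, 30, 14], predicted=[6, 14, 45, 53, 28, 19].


Squared errors: (8-6)²=4, (19-14)²=25, (48-45)²=9, (49-53)²=16, (30-28)²=4, (14-19)²=25
Sum = 83
MSE = 83/6 = 83/6

83/6


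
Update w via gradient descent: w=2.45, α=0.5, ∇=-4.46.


w_new = w - α·∇
= 2.45 - 0.5·-4.46
= 2.45 + 2.23
= 4.68

4.68


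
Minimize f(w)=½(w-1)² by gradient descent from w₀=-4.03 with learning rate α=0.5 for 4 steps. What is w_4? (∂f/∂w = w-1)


step 1: grad = -4.03-1 = -5.03; w = -4.03 - 0.5·(-5.03) = -1.515
step 2: grad = -1.515-1 = -2.515; w = -1.515 - 0.5·(-2.515) = -0.2575
step 3: grad = -0.2575-1 = -1.2575; w = -0.2575 - 0.5·(-1.2575) = 0.37125
step 4: grad = 0.37125-1 = -0.62875; w = 0.37125 - 0.5·(-0.62875) = 0.685625

0.685625


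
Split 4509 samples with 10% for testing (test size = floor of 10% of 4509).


Test = ⌊4509·10/100⌋ = 450
Train = 4509 - 450 = 4059

Train: 4059, Test: 450


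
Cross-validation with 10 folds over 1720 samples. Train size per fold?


Fold size = 1720/10 = 172
Training per fold = 1720 - 172 = 1548

1548


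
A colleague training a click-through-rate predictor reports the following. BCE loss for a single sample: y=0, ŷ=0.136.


BCE = -[y·ln(p) + (1-y)·ln(1-p)]
= -0 - 1·ln(1-0.136)
= -ln(0.864) = 0.1462

0.1462


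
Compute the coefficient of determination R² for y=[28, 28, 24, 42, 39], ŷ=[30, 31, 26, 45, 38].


ȳ = 32.2
SS_res = Σ(y-ŷ)² = 27
SS_tot = Σ(y-ȳ)² = 244.8
R² = 1 - SS_res/SS_tot = 1 - 0.1103 = 0.8897

0.8897


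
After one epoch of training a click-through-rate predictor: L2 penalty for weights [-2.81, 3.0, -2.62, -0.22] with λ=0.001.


‖w‖₂² = (-2.81)² + (3.0)² + (-2.62)² + (-0.22)²
     = 7.8961 + 9 + 6.8644 + 0.0484
     = 23.8089
λ·‖w‖₂² = 0.001·23.8089 = 0.023809

0.023809


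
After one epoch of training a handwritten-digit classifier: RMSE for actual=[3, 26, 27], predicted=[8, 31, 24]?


MSE = 59/3 = 19.6667
RMSE = √(59/3) = 4.4347

4.4347


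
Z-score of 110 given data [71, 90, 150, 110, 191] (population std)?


μ = 122.4, σ = 43.1583
z = (110 - 122.4)/43.1583 = -0.2873

-0.2873


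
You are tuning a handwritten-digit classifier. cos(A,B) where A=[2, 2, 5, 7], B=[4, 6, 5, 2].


A·B = 2·4 + 2·6 + 5·5 + 7·2 = 59
‖A‖ = √82 = 9.0554, ‖B‖ = √81 = 9
cos = 59/(√82·√81) = 59/√6642 = 0.7239

0.7239


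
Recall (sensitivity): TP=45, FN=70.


Recall = TP/(TP+FN)
= 45/(45+70)
= 45/115 = 39.13%

39.13%


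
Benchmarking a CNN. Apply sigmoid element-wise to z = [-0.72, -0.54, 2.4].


σ(-0.72) = 1/(1+e^0.72) = 0.3274
σ(-0.54) = 1/(1+e^0.54) = 0.3682
σ(2.4) = 1/(1+e^-2.4) = 0.9168
result = [0.3274, 0.3682, 0.9168]

[0.3274, 0.3682, 0.9168]


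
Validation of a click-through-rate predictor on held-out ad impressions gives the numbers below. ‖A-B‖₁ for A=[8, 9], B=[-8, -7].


d = |8+ 8| + |9+ 7|
  = 16 + 16
  = 32

32


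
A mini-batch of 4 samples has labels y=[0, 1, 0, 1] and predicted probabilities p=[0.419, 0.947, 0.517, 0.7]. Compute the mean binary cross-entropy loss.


L[0] = -ln(1-0.419) = -ln(0.581) = 0.543
L[1] = -ln(0.947) = 0.0545
L[2] = -ln(1-0.517) = -ln(0.483) = 0.7277
L[3] = -ln(0.7) = 0.3567
mean = (0.543 + 0.0545 + 0.7277 + 0.3567)/4 = 0.4205

0.4205


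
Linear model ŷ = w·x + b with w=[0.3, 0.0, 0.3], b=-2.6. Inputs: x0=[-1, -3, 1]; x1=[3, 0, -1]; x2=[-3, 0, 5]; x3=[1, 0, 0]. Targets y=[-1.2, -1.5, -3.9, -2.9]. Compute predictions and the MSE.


ŷ0 = (0.3)·(-1) + (0.0)·(-3) + (0.3)·(1) - 2.6 = -2.6
ŷ1 = (0.3)·(3) + (0.0)·(0) + (0.3)·(-1) - 2.6 = -2.0
ŷ2 = (0.3)·(-3) + (0.0)·(0) + (0.3)·(5) - 2.6 = -2.0
ŷ3 = (0.3)·(1) + (0.0)·(0) + (0.3)·(0) - 2.6 = -2.3
errors² = [1.96, 0.25, 3.61, 0.36]
MSE = 6.1800/4 = 1.545

1.545


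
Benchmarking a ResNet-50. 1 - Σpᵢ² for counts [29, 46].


Probabilities: [29/75, 46/75] ≈ [0.3867, 0.6133]
Σpᵢ² = (841 + 2116)/75² = 2957/5625
Gini = 1 - Σpᵢ² = 1 - 2957/5625 = 0.4743

0.4743


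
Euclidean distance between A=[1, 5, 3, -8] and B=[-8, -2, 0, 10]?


d = √((1+ 8)² + (5+ 2)² + (3-0)² + (-8-10)²)
  = √(81 + 49 + 9 + 324)
  = √463 = 21.5174

21.5174


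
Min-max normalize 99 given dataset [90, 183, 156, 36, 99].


min=36, max=183
(99-36)/(183-36) = 63/147 = 0.4286

0.4286


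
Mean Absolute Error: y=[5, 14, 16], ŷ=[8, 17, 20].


Absolute errors: |5-8|=3, |14-17|=3, |16-20|=4
Sum = 10
MAE = 10/3 = 10/3

10/3


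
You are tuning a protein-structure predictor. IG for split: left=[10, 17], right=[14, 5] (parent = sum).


Parent = [24, 22], H_parent = 0.9986
H_left = 0.951 (n=27), H_right = 0.8315 (n=19)
H_children = (27/46)·0.951 + (19/46)·0.8315 = 0.9016
IG = 0.9986 - 0.9016 = 0.097

0.097


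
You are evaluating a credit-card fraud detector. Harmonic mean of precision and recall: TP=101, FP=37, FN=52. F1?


Precision = 101/138 = 0.7319
Recall = 101/153 = 0.6601
F1 = 2·P·R/(P+R) = 2·TP/(2·TP+FP+FN) = 202/(202+37+52) = 202/291 = 0.6942

0.6942


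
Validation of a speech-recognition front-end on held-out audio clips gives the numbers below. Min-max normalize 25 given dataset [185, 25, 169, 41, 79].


min=25, max=185
(25-25)/(185-25) = 0/160 = 0.0

0.0


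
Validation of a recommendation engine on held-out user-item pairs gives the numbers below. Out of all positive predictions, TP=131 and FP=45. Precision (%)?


Precision = TP/(TP+FP)
= 131/(131+45)
= 131/176 = 74.43%

74.43%


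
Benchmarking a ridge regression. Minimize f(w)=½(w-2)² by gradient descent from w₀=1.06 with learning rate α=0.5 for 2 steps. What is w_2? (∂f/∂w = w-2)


step 1: grad = 1.06-2 = -0.94; w = 1.06 - 0.5·(-0.94) = 1.53
step 2: grad = 1.53-2 = -0.47; w = 1.53 - 0.5·(-0.47) = 1.765

1.765


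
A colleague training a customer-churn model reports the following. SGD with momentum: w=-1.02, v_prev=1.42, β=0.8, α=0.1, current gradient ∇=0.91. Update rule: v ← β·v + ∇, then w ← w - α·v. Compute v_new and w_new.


v_new = 0.8·1.42 + 0.91 = 1.136 + 0.91 = 2.046
w_new = -1.02 - 0.1·2.046 = -1.02 - 0.2046 = -1.2246

v_new=2.046, w_new=-1.2246


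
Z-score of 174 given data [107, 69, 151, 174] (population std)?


μ = 125.25, σ = 40.4251
z = (174 - 125.25)/40.4251 = 1.2059

1.2059


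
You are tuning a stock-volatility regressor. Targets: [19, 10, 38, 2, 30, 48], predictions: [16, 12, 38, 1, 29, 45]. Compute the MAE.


Absolute errors: |19-16|=3, |10-12|=2, |38-38|=0, |2-1|=1, |30-29|=1, |48-45|=3
Sum = 10
MAE = 10/6 = 5/3

5/3


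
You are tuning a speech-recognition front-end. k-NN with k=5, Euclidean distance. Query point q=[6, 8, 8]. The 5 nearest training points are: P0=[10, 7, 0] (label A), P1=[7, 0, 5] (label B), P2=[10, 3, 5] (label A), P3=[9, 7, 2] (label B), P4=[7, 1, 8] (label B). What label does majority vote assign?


d(q,P0) = 9.0  (label A)
d(q,P1) = 8.6023  (label B)
d(q,P2) = 7.0711  (label A)
d(q,P3) = 6.7823  (label B)
d(q,P4) = 7.0711  (label B)
Votes: A=2, B=3
Majority → B

B


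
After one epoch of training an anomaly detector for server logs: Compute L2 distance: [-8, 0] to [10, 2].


d = √((-8-10)² + (0-2)²)
  = √(324 + 4)
  = √328 = 18.1108

18.1108


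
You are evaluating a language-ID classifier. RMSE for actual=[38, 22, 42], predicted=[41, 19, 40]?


MSE = 22/3 = 7.3333
RMSE = √(22/3) = 2.708

2.708


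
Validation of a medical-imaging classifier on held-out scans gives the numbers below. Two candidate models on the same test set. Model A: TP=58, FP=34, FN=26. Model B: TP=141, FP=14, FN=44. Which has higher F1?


Model A: P=58/92=0.6304, R=58/84=0.6905, F1=2PR/(P+R)=2TP/(2TP+FP+FN)=116/176=0.6591
Model B: P=141/155=0.9097, R=141/185=0.7622, F1=2PR/(P+R)=2TP/(2TP+FP+FN)=282/340=0.8294
0.6591 < 0.8294 → Model B

Model B


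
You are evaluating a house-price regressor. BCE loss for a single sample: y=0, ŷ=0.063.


BCE = -[y·ln(p) + (1-y)·ln(1-p)]
= -0 - 1·ln(1-0.063)
= -ln(0.937) = 0.0651

0.0651


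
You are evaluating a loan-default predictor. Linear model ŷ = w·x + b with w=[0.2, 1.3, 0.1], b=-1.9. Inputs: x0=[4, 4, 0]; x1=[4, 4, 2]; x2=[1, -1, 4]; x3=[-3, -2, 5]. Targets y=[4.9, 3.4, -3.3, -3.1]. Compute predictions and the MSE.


ŷ0 = (0.2)·(4) + (1.3)·(4) + (0.1)·(0) - 1.9 = 4.1
ŷ1 = (0.2)·(4) + (1.3)·(4) + (0.1)·(2) - 1.9 = 4.3
ŷ2 = (0.2)·(1) + (1.3)·(-1) + (0.1)·(4) - 1.9 = -2.6
ŷ3 = (0.2)·(-3) + (1.3)·(-2) + (0.1)·(5) - 1.9 = -4.6
errors² = [0.64, 0.81, 0.49, 2.25]
MSE = 4.1900/4 = 1.0475

1.0475


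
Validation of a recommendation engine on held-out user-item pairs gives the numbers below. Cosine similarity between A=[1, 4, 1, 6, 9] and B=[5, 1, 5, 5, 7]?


A·B = 1·5 + 4·1 + 1·5 + 6·5 + 9·7 = 107
‖A‖ = √135 = 11.619, ‖B‖ = √125 = 11.1803
cos = 107/(√135·√125) = 107/√16875 = 0.8237

0.8237


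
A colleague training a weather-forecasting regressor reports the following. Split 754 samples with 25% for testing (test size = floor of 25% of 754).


Test = ⌊754·25/100⌋ = 188
Train = 754 - 188 = 566

Train: 566, Test: 188


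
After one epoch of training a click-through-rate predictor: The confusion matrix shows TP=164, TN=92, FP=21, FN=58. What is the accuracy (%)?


Accuracy = (TP+TN)/(TP+TN+FP+FN)
= (164+92)/(335)
= 256/335 = 76.42%

76.42%


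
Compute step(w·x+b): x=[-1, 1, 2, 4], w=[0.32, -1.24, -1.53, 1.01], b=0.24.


z = (-1)·(0.32) + (1)·(-1.24) + (2)·(-1.53) + (4)·(1.01) + 0.24
  = -0.34
step(z) = 0 (z<0)

0


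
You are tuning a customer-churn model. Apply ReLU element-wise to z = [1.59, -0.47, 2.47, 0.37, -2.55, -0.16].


ReLU(1.59) = max(0, 1.59) = 1.59
ReLU(-0.47) = max(0, -0.47) = 0.0
ReLU(2.47) = max(0, 2.47) = 2.47
ReLU(0.37) = max(0, 0.37) = 0.37
ReLU(-2.55) = max(0, -2.55) = 0.0
ReLU(-0.16) = max(0, -0.16) = 0.0
result = [1.59, 0.0, 2.47, 0.37, 0.0, 0.0]

[1.59, 0.0, 2.47, 0.37, 0.0, 0.0]


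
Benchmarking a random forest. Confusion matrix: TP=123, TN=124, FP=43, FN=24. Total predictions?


Total = TP + TN + FP + FN
= 123 + 124 + 43 + 24
= 314
(Predicted positive: 166, predicted negative: 148)

314


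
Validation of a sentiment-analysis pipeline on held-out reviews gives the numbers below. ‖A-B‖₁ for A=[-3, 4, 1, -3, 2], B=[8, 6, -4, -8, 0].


d = |-3-8| + |4-6| + |1+ 4| + |-3+ 8| + |2-0|
  = 11 + 2 + 5 + 5 + 2
  = 25

25


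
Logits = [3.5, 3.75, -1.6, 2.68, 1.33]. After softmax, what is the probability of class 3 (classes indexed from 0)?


Exponentials: e^3.5=33.1155, e^3.75=42.5211, e^-1.6=0.2019, e^2.68=14.5851, e^1.33=3.781
Sum = 94.2046
Softmax = [0.3515, 0.4514, 0.0021, 0.1548, 0.0401]
p[3] = 14.5851/94.2046 = 0.1548

0.1548


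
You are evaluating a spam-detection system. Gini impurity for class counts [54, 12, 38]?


Probabilities: [54/104, 12/104, 38/104] ≈ [0.5192, 0.1154, 0.3654]
Σpᵢ² = (2916 + 144 + 1444)/104² = 4504/10816
Gini = 1 - Σpᵢ² = 1 - 4504/10816 = 0.5836

0.5836


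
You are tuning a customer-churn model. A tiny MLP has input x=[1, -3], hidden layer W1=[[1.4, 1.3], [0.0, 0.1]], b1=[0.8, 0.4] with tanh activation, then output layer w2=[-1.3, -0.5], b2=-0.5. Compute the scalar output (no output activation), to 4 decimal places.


z1[0] = (1.4)·(1) + (1.3)·(-3) + 0.8 = -1.7
z1[1] = (0.0)·(1) + (0.1)·(-3) + 0.4 = 0.1
h = tanh(z1) = [-0.9354, 0.0997]
output = (-1.3)·(-0.9354) + (-0.5)·(0.0997) - 0.5 = 0.6662

0.6662


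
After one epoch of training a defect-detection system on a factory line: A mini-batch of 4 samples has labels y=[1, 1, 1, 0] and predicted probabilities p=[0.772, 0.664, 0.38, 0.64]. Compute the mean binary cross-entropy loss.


L[0] = -ln(0.772) = 0.2588
L[1] = -ln(0.664) = 0.4095
L[2] = -ln(0.38) = 0.9676
L[3] = -ln(1-0.64) = -ln(0.36) = 1.0217
mean = (0.2588 + 0.4095 + 0.9676 + 1.0217)/4 = 0.6644

0.6644


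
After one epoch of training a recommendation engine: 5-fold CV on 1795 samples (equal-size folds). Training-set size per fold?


Fold size = 1795/5 = 359
Training per fold = 1795 - 359 = 1436

1436


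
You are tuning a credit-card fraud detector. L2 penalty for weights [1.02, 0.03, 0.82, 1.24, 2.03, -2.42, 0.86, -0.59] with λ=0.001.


‖w‖₂² = (1.02)² + (0.03)² + (0.82)² + (1.24)² + (2.03)² + (-2.42)² + (0.86)² + (-0.59)²
     = 1.0404 + 0.0009 + 0.6724 + 1.5376 + 4.1209 + 5.8564 + 0.7396 + 0.3481
     = 14.3163
λ·‖w‖₂² = 0.001·14.3163 = 0.014316

0.014316


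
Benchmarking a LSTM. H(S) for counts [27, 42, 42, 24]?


Probabilities: [27/135, 42/135, 42/135, 24/135] ≈ [0.2, 0.3111, 0.3111, 0.1778]
H = -((27/135)·log₂(27/135) + (42/135)·log₂(42/135) + (42/135)·log₂(42/135) + (24/135)·log₂(24/135))
  = 1.9555 bits

1.9555 bits


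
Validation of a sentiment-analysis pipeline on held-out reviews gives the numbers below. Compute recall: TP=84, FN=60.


Recall = TP/(TP+FN)
= 84/(84+60)
= 84/144 = 58.33%

58.33%


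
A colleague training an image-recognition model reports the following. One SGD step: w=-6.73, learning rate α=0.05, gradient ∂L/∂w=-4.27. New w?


w_new = w - α·∇
= -6.73 - 0.05·-4.27
= -6.73 + 0.2135
= -6.5165

-6.5165


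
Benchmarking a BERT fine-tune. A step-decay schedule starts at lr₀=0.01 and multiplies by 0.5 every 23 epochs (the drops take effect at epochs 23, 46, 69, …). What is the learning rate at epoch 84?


n_drops = ⌊84/23⌋ = 3
lr = 0.01·0.5^3 = 0.01·0.125 = 0.00125

0.00125


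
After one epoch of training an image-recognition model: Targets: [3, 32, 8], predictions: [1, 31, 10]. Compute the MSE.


Squared errors: (3-1)²=4, (32-31)²=1, (8-10)²=4
Sum = 9
MSE = 9/3 = 3

3


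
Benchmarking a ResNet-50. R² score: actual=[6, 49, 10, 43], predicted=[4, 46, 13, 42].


ȳ = 27
SS_res = Σ(y-ŷ)² = 23
SS_tot = Σ(y-ȳ)² = 1470
R² = 1 - SS_res/SS_tot = 1 - 0.0156 = 0.9844

0.9844


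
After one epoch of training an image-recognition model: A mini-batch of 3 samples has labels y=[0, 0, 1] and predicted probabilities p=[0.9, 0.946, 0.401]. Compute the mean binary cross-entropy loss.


L[0] = -ln(1-0.9) = -ln(0.1) = 2.3026
L[1] = -ln(1-0.946) = -ln(0.054) = 2.9188
L[2] = -ln(0.401) = 0.9138
mean = (2.3026 + 2.9188 + 0.9138)/3 = 2.0451

2.0451


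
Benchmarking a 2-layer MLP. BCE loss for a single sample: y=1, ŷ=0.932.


BCE = -[y·ln(p) + (1-y)·ln(1-p)]
= -1·ln(0.932) - 0
= -ln(0.932) = 0.0704

0.0704


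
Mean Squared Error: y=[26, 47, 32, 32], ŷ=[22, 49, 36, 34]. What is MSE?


Squared errors: (26-22)²=16, (47-49)²=4, (32-36)²=16, (32-34)²=4
Sum = 40
MSE = 40/4 = 10

10


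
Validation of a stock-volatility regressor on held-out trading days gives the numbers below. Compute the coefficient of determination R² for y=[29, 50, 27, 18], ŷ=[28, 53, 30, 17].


ȳ = 31
SS_res = Σ(y-ŷ)² = 20
SS_tot = Σ(y-ȳ)² = 550
R² = 1 - SS_res/SS_tot = 1 - 0.0364 = 0.9636

0.9636


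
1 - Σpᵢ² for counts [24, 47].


Probabilities: [24/71, 47/71] ≈ [0.338, 0.662]
Σpᵢ² = (576 + 2209)/71² = 2785/5041
Gini = 1 - Σpᵢ² = 1 - 2785/5041 = 0.4475

0.4475


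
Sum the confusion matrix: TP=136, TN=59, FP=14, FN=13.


Total = TP + TN + FP + FN
= 136 + 59 + 14 + 13
= 222
(Predicted positive: 150, predicted negative: 72)

222


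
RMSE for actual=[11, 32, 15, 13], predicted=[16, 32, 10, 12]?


MSE = 51/4 = 12.75
RMSE = √(51/4) = 3.5707

3.5707


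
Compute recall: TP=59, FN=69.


Recall = TP/(TP+FN)
= 59/(59+69)
= 59/128 = 46.09%

46.09%


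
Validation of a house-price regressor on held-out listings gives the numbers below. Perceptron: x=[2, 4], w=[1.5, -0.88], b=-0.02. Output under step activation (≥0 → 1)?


z = (2)·(1.5) + (4)·(-0.88) - 0.02
  = -0.54
step(z) = 0 (z<0)

0


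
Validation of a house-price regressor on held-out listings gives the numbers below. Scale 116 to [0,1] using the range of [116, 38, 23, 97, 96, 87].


min=23, max=116
(116-23)/(116-23) = 93/93 = 1.0

1.0


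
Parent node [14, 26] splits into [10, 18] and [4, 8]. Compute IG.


Parent = [14, 26], H_parent = 0.9341
H_left = 0.9403 (n=28), H_right = 0.9183 (n=12)
H_children = (28/40)·0.9403 + (12/40)·0.9183 = 0.9337
IG = 0.9341 - 0.9337 = 0.0004

0.0004


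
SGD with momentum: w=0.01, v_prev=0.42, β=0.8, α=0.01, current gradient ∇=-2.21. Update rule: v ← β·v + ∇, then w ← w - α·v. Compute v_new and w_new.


v_new = 0.8·0.42 - 2.21 = 0.336 - 2.21 = -1.874
w_new = 0.01 - 0.01·-1.874 = 0.01 + 0.01874 = 0.02874

v_new=-1.874, w_new=0.02874


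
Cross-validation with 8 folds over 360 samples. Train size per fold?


Fold size = 360/8 = 45
Training per fold = 360 - 45 = 315

315


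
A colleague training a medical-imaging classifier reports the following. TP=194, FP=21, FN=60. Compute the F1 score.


Precision = 194/215 = 0.9023
Recall = 194/254 = 0.7638
F1 = 2·P·R/(P+R) = 2·TP/(2·TP+FP+FN) = 388/(388+21+60) = 388/469 = 0.8273

0.8273


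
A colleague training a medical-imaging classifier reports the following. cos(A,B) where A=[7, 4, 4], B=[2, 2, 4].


A·B = 7·2 + 4·2 + 4·4 = 38
‖A‖ = √81 = 9, ‖B‖ = √24 = 4.899
cos = 38/(√81·√24) = 38/√1944 = 0.8619

0.8619


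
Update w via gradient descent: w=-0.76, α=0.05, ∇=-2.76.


w_new = w - α·∇
= -0.76 - 0.05·-2.76
= -0.76 + 0.138
= -0.622

-0.622


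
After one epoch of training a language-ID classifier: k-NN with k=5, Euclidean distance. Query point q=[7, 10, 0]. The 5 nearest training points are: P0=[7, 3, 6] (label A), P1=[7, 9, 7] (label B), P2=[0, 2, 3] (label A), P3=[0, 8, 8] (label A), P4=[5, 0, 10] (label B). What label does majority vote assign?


d(q,P0) = 9.2195  (label A)
d(q,P1) = 7.0711  (label B)
d(q,P2) = 11.0454  (label A)
d(q,P3) = 10.8167  (label A)
d(q,P4) = 14.2829  (label B)
Votes: A=3, B=2
Majority → A

A


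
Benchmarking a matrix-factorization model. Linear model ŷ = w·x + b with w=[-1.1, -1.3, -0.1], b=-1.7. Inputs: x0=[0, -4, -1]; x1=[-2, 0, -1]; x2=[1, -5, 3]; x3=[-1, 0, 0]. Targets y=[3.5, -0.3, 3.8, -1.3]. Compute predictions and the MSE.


ŷ0 = (-1.1)·(0) + (-1.3)·(-4) + (-0.1)·(-1) - 1.7 = 3.6
ŷ1 = (-1.1)·(-2) + (-1.3)·(0) + (-0.1)·(-1) - 1.7 = 0.6
ŷ2 = (-1.1)·(1) + (-1.3)·(-5) + (-0.1)·(3) - 1.7 = 3.4
ŷ3 = (-1.1)·(-1) + (-1.3)·(0) + (-0.1)·(0) - 1.7 = -0.6
errors² = [0.01, 0.81, 0.16, 0.49]
MSE = 1.4700/4 = 0.3675

0.3675


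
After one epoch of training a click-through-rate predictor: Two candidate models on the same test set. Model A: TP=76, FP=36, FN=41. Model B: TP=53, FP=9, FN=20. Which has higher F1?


Model A: P=76/112=0.6786, R=76/117=0.6496, F1=2PR/(P+R)=2TP/(2TP+FP+FN)=152/229=0.6638
Model B: P=53/62=0.8548, R=53/73=0.726, F1=2PR/(P+R)=2TP/(2TP+FP+FN)=106/135=0.7852
0.6638 < 0.7852 → Model B

Model B


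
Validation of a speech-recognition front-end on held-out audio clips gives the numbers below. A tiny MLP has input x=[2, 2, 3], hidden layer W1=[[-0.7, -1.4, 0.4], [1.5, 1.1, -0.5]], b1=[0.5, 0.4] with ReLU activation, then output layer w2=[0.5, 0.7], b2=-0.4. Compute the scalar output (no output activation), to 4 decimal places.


z1[0] = (-0.7)·(2) + (-1.4)·(2) + (0.4)·(3) + 0.5 = -2.5
z1[1] = (1.5)·(2) + (1.1)·(2) + (-0.5)·(3) + 0.4 = 4.1
h = ReLU(z1) = [0.0, 4.1]
output = (0.5)·(0.0) + (0.7)·(4.1) - 0.4 = 2.47

2.47


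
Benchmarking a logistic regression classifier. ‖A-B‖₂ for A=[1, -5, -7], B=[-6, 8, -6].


d = √((1+ 6)² + (-5-8)² + (-7+ 6)²)
  = √(49 + 169 + 1)
  = √219 = 14.7986

14.7986


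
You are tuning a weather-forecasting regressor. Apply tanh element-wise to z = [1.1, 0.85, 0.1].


tanh(1.1) = 0.8005
tanh(0.85) = 0.6911
tanh(0.1) = 0.0997
result = [0.8005, 0.6911, 0.0997]

[0.8005, 0.6911, 0.0997]


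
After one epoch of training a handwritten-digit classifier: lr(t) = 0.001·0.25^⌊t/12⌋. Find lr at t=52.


n_drops = ⌊52/12⌋ = 4
lr = 0.001·0.25^4 = 0.001·0.00390625 = 0.00000390625

0.00000390625


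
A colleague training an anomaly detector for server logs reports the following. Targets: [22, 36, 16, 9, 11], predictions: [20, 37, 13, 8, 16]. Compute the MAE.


Absolute errors: |22-20|=2, |36-37|=1, |16-13|=3, |9-8|=1, |11-16|=5
Sum = 12
MAE = 12/5 = 12/5

12/5
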